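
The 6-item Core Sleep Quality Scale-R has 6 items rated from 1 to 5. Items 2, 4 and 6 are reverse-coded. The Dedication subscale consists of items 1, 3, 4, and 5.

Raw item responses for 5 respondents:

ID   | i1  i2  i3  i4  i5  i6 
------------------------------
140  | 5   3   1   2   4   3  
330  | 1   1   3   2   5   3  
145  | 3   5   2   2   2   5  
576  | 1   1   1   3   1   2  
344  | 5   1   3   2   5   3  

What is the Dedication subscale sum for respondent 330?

Respondent 330 raw: 1, 1, 3, 2, 5, 3.
Dedication items: 1, 3, 4, 5.
Reverse-coded (on a 1–5 scale, reversed = 6 − raw):
  item 1: 1
  item 3: 3
  item 4: 6 − 2 = 4
  item 5: 5
Sum = 1 + 3 + 4 + 5 = 13

13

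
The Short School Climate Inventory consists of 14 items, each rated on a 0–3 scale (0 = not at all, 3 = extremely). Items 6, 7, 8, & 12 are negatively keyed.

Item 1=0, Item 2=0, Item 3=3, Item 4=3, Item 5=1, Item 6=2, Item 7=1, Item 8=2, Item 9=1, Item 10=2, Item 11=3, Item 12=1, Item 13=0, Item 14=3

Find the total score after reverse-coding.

Reversing items 6, 7, 8, and 12 with 3 − raw:
Total = 0 + 0 + 3 + 3 + 1 + (3−2) + (3−1) + (3−2) + 1 + 2 + 3 + (3−1) + 0 + 3
      = 0 + 0 + 3 + 3 + 1 + 1 + 2 + 1 + 1 + 2 + 3 + 2 + 0 + 3 = 22

22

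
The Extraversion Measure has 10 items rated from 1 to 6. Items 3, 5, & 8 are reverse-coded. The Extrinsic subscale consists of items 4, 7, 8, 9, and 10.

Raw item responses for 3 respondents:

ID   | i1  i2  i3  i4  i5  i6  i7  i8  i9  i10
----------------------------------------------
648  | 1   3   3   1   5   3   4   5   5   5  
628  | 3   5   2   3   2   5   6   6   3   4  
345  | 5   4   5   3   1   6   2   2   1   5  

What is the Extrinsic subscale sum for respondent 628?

Respondent 628 raw: 3, 5, 2, 3, 2, 5, 6, 6, 3, 4.
Extrinsic items: 4, 7, 8, 9, 10.
Reverse-coded (reversed = (1+6) − raw = 7 − raw):
  item 4: 3
  item 7: 6
  item 8: 7 − 6 = 1
  item 9: 3
  item 10: 4
Sum = 3 + 6 + 1 + 3 + 4 = 17

17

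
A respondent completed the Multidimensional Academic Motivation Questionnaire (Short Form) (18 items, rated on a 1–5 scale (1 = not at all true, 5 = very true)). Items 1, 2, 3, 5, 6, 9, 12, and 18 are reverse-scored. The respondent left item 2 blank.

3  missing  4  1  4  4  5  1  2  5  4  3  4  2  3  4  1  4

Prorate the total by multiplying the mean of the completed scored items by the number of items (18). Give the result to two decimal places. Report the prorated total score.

50.82

Reverse-coded (reversed = (1+5) − raw = 6 − raw):
  item 1: 6 − 3 = 3
  item 3: 6 − 4 = 2
  item 5: 6 − 4 = 2
  item 6: 6 − 4 = 2
  item 9: 6 − 2 = 4
  item 12: 6 − 3 = 3
  item 18: 6 − 4 = 2
Completed scored items (17 of 18): 3, 2, 1, 2, 2, 5, 1, 4, 5, 4, 3, 4, 2, 3, 4, 1, 2; sum = 48.
Person mean = 48 / 17 ≈ 2.8235
Prorated total = (48 / 17) × 18 = 50.82 (to 2 dp)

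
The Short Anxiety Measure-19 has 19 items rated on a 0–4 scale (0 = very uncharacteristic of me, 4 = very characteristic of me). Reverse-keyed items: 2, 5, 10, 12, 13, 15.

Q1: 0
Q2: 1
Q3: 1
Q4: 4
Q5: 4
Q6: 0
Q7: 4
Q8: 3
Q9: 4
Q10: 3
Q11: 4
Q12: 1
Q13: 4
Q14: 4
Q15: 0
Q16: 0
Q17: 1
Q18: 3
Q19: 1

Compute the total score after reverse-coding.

Reversing items 2, 5, 10, 12, 13, and 15 with 4 − raw:
Total = 0 + (4−1) + 1 + 4 + (4−4) + 0 + 4 + 3 + 4 + (4−3) + 4 + (4−1) + (4−4) + 4 + (4−0) + 0 + 1 + 3 + 1
      = 0 + 3 + 1 + 4 + 0 + 0 + 4 + 3 + 4 + 1 + 4 + 3 + 0 + 4 + 4 + 0 + 1 + 3 + 1 = 40

40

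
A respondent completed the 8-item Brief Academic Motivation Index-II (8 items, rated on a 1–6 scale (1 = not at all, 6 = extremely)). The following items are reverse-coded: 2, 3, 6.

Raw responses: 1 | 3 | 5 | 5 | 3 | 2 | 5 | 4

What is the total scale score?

29

Reverse-coded items use 7 − raw:
  item 2: 7 − 3 = 4
  item 3: 7 − 5 = 2
  item 6: 7 − 2 = 5
After reverse-coding: 1, 4, 2, 5, 3, 5, 5, 4
Total = 1 + 4 + 2 + 5 + 3 + 5 + 5 + 4 = 29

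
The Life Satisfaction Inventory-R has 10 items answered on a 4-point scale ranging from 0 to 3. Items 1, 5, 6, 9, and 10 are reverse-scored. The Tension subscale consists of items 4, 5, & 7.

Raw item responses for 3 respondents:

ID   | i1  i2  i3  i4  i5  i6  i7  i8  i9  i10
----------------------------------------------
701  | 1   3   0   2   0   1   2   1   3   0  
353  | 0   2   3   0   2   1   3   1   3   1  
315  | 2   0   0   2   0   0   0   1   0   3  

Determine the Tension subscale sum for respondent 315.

5

Respondent 315 raw: 2, 0, 0, 2, 0, 0, 0, 1, 0, 3.
Tension items: 4, 5, 7.
Reverse-coded (on a 0–3 scale, reversed = 3 − raw):
  item 4: 2
  item 5: 3 − 0 = 3
  item 7: 0
Sum = 2 + 3 + 0 = 5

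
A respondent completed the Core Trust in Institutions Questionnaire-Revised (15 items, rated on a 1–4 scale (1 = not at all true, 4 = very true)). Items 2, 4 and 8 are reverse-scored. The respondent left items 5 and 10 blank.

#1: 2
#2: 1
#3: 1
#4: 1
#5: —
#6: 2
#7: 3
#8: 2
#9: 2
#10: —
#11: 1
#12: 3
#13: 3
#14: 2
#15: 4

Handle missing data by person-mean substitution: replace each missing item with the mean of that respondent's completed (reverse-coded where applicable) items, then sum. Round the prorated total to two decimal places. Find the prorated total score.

39.23

Reverse-coded (on a 1–4 scale, reversed = 5 − raw):
  item 2: 5 − 1 = 4
  item 4: 5 − 1 = 4
  item 8: 5 − 2 = 3
Completed scored items (13 of 15): 2, 4, 1, 4, 2, 3, 3, 2, 1, 3, 3, 2, 4; sum = 34.
Person mean = 34 / 13 ≈ 2.6154
Prorated total = (34 / 13) × 15 = 39.23 (to 2 dp)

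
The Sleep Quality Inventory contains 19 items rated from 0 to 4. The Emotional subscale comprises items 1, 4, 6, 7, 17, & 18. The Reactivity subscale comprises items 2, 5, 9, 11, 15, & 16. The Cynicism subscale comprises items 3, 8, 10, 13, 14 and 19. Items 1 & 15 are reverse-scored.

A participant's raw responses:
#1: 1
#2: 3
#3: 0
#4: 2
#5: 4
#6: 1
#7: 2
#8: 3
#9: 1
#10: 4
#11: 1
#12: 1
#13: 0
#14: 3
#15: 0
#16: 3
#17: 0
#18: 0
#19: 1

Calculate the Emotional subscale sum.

8

Emotional items: 1, 4, 6, 7, 17, 18.
Of these, item 1 is reverse-scored; reversed = (0+4) − raw = 4 − raw.
  item 1: 4 − 1 = 3
  item 4: 2
  item 6: 1
  item 7: 2
  item 17: 0
  item 18: 0
Sum = 3 + 2 + 1 + 2 + 0 + 0 = 8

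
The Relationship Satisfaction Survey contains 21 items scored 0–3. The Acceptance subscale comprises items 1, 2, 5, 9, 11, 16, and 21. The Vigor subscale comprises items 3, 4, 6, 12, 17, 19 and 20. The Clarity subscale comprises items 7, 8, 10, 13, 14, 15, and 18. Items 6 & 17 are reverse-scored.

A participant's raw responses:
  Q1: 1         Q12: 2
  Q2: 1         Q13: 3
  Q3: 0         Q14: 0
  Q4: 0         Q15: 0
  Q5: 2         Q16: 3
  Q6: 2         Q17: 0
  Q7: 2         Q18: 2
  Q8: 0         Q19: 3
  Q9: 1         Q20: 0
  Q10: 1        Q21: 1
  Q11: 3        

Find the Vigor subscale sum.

9

Vigor items: 3, 4, 6, 12, 17, 19, 20.
Of these, items 6 and 17 are reverse-scored; reversed = (0+3) − raw = 3 − raw.
  item 3: 0
  item 4: 0
  item 6: 3 − 2 = 1
  item 12: 2
  item 17: 3 − 0 = 3
  item 19: 3
  item 20: 0
Sum = 0 + 0 + 1 + 2 + 3 + 3 + 0 = 9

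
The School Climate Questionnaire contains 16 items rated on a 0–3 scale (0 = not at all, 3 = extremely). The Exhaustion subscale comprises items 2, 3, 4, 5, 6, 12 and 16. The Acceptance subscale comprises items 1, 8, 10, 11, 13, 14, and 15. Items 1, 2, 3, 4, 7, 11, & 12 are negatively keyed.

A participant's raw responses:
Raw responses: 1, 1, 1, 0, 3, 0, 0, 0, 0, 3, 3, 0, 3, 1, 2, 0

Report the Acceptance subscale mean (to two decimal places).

1.57

Acceptance items: 1, 8, 10, 11, 13, 14, 15.
Of these, items 1 and 11 are negatively keyed; reverse-coded value = 3 − response.
  item 1: 3 − 1 = 2
  item 8: 0
  item 10: 3
  item 11: 3 − 3 = 0
  item 13: 3
  item 14: 1
  item 15: 2
Sum = 2 + 0 + 3 + 0 + 3 + 1 + 2 = 11
Mean = 11 / 7 = 1.57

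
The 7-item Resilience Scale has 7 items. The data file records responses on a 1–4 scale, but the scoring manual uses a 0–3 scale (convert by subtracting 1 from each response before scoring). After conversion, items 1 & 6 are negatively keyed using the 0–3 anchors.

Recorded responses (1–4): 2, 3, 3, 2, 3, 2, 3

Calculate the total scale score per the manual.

13

Convert to 0–3: 1, 2, 2, 1, 2, 1, 2
Reverse-coded (on a 0–3 scale, reversed = 3 − raw):
  item 1: 3 − 1 = 2
  item 6: 3 − 1 = 2
Scored: 2, 2, 2, 1, 2, 2, 2
Total = 13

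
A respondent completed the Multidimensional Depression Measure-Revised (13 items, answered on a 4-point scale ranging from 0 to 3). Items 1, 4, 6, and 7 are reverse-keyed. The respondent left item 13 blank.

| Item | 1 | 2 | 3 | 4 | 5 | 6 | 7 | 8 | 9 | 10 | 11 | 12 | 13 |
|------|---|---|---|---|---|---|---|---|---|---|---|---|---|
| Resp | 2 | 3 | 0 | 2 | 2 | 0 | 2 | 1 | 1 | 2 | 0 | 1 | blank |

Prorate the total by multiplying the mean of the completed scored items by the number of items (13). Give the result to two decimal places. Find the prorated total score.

17.33

Reverse-coded (reverse-coded value = 3 − response):
  item 1: 3 − 2 = 1
  item 4: 3 − 2 = 1
  item 6: 3 − 0 = 3
  item 7: 3 − 2 = 1
Completed scored items (12 of 13): 1, 3, 0, 1, 2, 3, 1, 1, 1, 2, 0, 1; sum = 16.
Person mean = 16 / 12 ≈ 1.3333
Prorated total = (16 / 12) × 13 = 17.33 (to 2 dp)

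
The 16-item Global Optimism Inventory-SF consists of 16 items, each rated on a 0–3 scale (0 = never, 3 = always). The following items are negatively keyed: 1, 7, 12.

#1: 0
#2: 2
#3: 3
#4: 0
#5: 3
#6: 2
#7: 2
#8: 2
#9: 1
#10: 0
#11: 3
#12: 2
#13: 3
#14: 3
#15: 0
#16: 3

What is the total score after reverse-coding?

30

Reversing items 1, 7, and 12 with 3 − raw:
Total = (3−0) + 2 + 3 + 0 + 3 + 2 + (3−2) + 2 + 1 + 0 + 3 + (3−2) + 3 + 3 + 0 + 3
      = 3 + 2 + 3 + 0 + 3 + 2 + 1 + 2 + 1 + 0 + 3 + 1 + 3 + 3 + 0 + 3 = 30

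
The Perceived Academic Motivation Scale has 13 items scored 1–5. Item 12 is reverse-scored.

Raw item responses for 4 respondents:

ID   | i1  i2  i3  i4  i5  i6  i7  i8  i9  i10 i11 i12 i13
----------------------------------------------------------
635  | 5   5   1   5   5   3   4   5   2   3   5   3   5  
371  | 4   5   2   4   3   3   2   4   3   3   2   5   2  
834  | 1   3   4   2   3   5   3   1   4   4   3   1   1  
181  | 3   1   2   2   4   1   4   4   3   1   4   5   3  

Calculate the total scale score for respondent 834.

Respondent 834 raw: 1, 3, 4, 2, 3, 5, 3, 1, 4, 4, 3, 1, 1.
Reverse-coded (on a 1–5 scale, reversed = 6 − raw):
  item 1: 1
  item 2: 3
  item 3: 4
  item 4: 2
  item 5: 3
  item 6: 5
  item 7: 3
  item 8: 1
  item 9: 4
  item 10: 4
  item 11: 3
  item 12: 6 − 1 = 5
  item 13: 1
Sum = 1 + 3 + 4 + 2 + 3 + 5 + 3 + 1 + 4 + 4 + 3 + 5 + 1 = 39

39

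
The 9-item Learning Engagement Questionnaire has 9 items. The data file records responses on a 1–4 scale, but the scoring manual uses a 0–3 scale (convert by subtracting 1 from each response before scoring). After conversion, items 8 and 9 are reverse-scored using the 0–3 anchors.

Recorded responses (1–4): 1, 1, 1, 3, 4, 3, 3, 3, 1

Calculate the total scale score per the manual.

13

Convert to 0–3: 0, 0, 0, 2, 3, 2, 2, 2, 0
Reverse-coded (on a 0–3 scale, reversed = 3 − raw):
  item 8: 3 − 2 = 1
  item 9: 3 − 0 = 3
Scored: 0, 0, 0, 2, 3, 2, 2, 1, 3
Total = 13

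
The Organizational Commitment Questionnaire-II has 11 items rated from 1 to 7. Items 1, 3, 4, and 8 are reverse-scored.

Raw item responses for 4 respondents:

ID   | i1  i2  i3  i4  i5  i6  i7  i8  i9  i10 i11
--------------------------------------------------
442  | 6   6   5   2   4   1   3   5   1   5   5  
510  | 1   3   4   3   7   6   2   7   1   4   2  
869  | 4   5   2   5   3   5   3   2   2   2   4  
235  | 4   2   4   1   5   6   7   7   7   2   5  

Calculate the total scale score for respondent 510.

Respondent 510 raw: 1, 3, 4, 3, 7, 6, 2, 7, 1, 4, 2.
Reverse-coded (on a 1–7 scale, reversed = 8 − raw):
  item 1: 8 − 1 = 7
  item 2: 3
  item 3: 8 − 4 = 4
  item 4: 8 − 3 = 5
  item 5: 7
  item 6: 6
  item 7: 2
  item 8: 8 − 7 = 1
  item 9: 1
  item 10: 4
  item 11: 2
Sum = 7 + 3 + 4 + 5 + 7 + 6 + 2 + 1 + 1 + 4 + 2 = 42

42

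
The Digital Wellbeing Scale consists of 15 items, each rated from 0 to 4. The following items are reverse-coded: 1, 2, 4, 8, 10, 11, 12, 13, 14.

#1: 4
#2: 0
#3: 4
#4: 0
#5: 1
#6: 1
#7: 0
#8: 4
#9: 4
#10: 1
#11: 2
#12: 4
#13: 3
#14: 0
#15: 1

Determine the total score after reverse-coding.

29

Reversing items 1, 2, 4, 8, 10, 11, 12, 13, & 14 with 4 − raw:
Total = (4−4) + (4−0) + 4 + (4−0) + 1 + 1 + 0 + (4−4) + 4 + (4−1) + (4−2) + (4−4) + (4−3) + (4−0) + 1
      = 0 + 4 + 4 + 4 + 1 + 1 + 0 + 0 + 4 + 3 + 2 + 0 + 1 + 4 + 1 = 29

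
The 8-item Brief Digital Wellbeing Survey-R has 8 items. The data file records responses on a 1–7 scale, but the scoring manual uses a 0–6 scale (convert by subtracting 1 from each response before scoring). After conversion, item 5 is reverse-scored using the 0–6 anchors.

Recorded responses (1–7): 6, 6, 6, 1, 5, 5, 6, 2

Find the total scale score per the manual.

27

Convert to 0–6: 5, 5, 5, 0, 4, 4, 5, 1
Reverse-coded (reversed = (0+6) − raw = 6 − raw):
  item 5: 6 − 4 = 2
Scored: 5, 5, 5, 0, 2, 4, 5, 1
Total = 27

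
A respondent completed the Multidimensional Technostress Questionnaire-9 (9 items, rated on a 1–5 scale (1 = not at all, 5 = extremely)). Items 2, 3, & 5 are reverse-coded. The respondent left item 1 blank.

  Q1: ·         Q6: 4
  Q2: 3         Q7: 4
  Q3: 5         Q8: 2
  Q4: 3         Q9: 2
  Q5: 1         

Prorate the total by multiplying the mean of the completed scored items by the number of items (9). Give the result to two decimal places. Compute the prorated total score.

27.00

Reverse-coded (on a 1–5 scale, reversed = 6 − raw):
  item 2: 6 − 3 = 3
  item 3: 6 − 5 = 1
  item 5: 6 − 1 = 5
Completed scored items (8 of 9): 3, 1, 3, 5, 4, 4, 2, 2; sum = 24.
Person mean = 24 / 8 ≈ 3.0000
Prorated total = (24 / 8) × 9 = 27.00 (to 2 dp)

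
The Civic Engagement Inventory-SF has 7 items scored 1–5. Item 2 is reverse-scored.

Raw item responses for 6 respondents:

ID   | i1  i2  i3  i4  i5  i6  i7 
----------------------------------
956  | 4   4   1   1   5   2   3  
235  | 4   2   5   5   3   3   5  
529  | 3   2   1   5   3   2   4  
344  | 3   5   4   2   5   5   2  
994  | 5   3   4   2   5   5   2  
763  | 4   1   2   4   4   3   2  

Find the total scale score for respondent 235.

29

Respondent 235 raw: 4, 2, 5, 5, 3, 3, 5.
Reverse-coded (on a 1–5 scale, reversed = 6 − raw):
  item 1: 4
  item 2: 6 − 2 = 4
  item 3: 5
  item 4: 5
  item 5: 3
  item 6: 3
  item 7: 5
Sum = 4 + 4 + 5 + 5 + 3 + 3 + 5 = 29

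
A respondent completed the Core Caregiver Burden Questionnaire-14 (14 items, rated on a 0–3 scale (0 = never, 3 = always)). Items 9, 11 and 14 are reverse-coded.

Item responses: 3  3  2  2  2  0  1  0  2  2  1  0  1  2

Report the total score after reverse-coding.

Reversing items 9, 11, & 14 with 3 − raw:
Total = 3 + 3 + 2 + 2 + 2 + 0 + 1 + 0 + (3−2) + 2 + (3−1) + 0 + 1 + (3−2)
      = 3 + 3 + 2 + 2 + 2 + 0 + 1 + 0 + 1 + 2 + 2 + 0 + 1 + 1 = 20

20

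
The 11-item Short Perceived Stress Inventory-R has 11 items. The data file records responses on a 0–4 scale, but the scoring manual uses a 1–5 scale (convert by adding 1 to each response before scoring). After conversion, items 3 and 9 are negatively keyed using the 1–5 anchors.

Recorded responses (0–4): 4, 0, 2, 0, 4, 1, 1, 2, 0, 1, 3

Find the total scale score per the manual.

33

Convert to 1–5: 5, 1, 3, 1, 5, 2, 2, 3, 1, 2, 4
Reverse-coded (reverse-coded value = 6 − response):
  item 3: 6 − 3 = 3
  item 9: 6 − 1 = 5
Scored: 5, 1, 3, 1, 5, 2, 2, 3, 5, 2, 4
Total = 33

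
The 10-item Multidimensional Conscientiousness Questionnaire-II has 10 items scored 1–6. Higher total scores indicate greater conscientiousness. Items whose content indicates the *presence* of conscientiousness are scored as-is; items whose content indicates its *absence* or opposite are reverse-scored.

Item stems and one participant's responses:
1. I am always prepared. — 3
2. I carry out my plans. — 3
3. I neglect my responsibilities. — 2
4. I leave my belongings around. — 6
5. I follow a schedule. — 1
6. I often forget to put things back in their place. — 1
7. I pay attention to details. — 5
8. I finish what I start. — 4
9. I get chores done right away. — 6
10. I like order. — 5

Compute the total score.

Items 3, 4, 6 describe the absence/opposite of conscientiousness → reverse-score.
reversed = (1+6) − raw = 7 − raw.
  item 1: 3
  item 2: 3
  item 3: 7 − 2 = 5
  item 4: 7 − 6 = 1
  item 5: 1
  item 6: 7 − 1 = 6
  item 7: 5
  item 8: 4
  item 9: 6
  item 10: 5
Total = 3 + 3 + 5 + 1 + 1 + 6 + 5 + 4 + 6 + 5 = 39

39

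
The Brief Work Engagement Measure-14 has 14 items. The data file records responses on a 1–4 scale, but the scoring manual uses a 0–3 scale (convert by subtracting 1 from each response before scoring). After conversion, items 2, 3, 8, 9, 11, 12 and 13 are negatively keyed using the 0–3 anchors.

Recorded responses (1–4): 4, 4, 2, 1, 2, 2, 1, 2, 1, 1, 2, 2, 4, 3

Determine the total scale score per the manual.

Convert to 0–3: 3, 3, 1, 0, 1, 1, 0, 1, 0, 0, 1, 1, 3, 2
Reverse-coded (reversed = (0+3) − raw = 3 − raw):
  item 2: 3 − 3 = 0
  item 3: 3 − 1 = 2
  item 8: 3 − 1 = 2
  item 9: 3 − 0 = 3
  item 11: 3 − 1 = 2
  item 12: 3 − 1 = 2
  item 13: 3 − 3 = 0
Scored: 3, 0, 2, 0, 1, 1, 0, 2, 3, 0, 2, 2, 0, 2
Total = 18

18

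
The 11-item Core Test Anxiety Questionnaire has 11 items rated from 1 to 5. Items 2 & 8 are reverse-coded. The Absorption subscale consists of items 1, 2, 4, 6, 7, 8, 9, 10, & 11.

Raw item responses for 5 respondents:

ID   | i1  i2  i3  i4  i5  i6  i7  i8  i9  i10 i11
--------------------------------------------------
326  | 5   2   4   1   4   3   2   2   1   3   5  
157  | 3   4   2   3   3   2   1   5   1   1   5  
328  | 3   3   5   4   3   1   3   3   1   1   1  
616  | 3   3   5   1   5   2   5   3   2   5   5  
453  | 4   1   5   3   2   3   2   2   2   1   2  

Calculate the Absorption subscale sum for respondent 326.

Respondent 326 raw: 5, 2, 4, 1, 4, 3, 2, 2, 1, 3, 5.
Absorption items: 1, 2, 4, 6, 7, 8, 9, 10, 11.
Reverse-coded (reverse-coded value = 6 − response):
  item 1: 5
  item 2: 6 − 2 = 4
  item 4: 1
  item 6: 3
  item 7: 2
  item 8: 6 − 2 = 4
  item 9: 1
  item 10: 3
  item 11: 5
Sum = 5 + 4 + 1 + 3 + 2 + 4 + 1 + 3 + 5 = 28

28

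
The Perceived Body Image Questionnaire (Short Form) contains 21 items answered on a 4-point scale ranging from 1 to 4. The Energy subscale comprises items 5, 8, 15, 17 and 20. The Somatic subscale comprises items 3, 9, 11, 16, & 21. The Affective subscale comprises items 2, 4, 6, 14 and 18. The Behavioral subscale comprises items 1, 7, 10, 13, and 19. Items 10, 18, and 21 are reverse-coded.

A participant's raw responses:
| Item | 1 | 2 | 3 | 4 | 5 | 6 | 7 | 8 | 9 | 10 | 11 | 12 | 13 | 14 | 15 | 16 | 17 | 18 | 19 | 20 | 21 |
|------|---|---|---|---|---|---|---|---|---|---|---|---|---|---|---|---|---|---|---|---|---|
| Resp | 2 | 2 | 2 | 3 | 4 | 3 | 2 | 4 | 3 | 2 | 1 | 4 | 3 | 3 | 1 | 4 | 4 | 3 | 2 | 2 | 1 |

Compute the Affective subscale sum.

13

Affective items: 2, 4, 6, 14, 18.
Of these, item 18 is reverse-coded; on a 1–4 scale, reversed = 5 − raw.
  item 2: 2
  item 4: 3
  item 6: 3
  item 14: 3
  item 18: 5 − 3 = 2
Sum = 2 + 3 + 3 + 3 + 2 = 13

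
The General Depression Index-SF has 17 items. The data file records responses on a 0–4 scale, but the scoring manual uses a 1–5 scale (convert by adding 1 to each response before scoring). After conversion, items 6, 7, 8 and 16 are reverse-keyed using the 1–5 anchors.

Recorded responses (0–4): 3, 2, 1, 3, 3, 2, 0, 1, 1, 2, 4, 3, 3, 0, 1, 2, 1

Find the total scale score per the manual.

55

Convert to 1–5: 4, 3, 2, 4, 4, 3, 1, 2, 2, 3, 5, 4, 4, 1, 2, 3, 2
Reverse-coded (on a 1–5 scale, reversed = 6 − raw):
  item 6: 6 − 3 = 3
  item 7: 6 − 1 = 5
  item 8: 6 − 2 = 4
  item 16: 6 − 3 = 3
Scored: 4, 3, 2, 4, 4, 3, 5, 4, 2, 3, 5, 4, 4, 1, 2, 3, 2
Total = 55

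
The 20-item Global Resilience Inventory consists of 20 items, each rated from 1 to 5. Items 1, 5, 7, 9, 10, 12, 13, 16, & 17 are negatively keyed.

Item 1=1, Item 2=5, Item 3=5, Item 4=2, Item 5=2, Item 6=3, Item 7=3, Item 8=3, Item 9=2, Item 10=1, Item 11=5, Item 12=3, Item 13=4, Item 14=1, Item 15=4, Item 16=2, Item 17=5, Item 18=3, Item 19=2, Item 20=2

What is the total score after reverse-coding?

66

Apply reverse scoring (on a 1–5 scale, reversed = 6 − raw):
  item 1: 6 − 1 = 5
  item 5: 6 − 2 = 4
  item 7: 6 − 3 = 3
  item 9: 6 − 2 = 4
  item 10: 6 − 1 = 5
  item 12: 6 − 3 = 3
  item 13: 6 − 4 = 2
  item 16: 6 − 2 = 4
  item 17: 6 − 5 = 1
Scored items: 5, 5, 5, 2, 4, 3, 3, 3, 4, 5, 5, 3, 2, 1, 4, 4, 1, 3, 2, 2
Total = 5 + 5 + 5 + 2 + 4 + 3 + 3 + 3 + 4 + 5 + 5 + 3 + 2 + 1 + 4 + 4 + 1 + 3 + 2 + 2 = 66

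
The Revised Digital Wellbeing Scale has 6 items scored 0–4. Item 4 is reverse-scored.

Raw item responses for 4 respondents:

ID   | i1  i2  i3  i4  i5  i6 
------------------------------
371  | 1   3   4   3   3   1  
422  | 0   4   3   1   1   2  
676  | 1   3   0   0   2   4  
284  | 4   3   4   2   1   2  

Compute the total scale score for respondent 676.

Respondent 676 raw: 1, 3, 0, 0, 2, 4.
Reverse-coded (on a 0–4 scale, reversed = 4 − raw):
  item 1: 1
  item 2: 3
  item 3: 0
  item 4: 4 − 0 = 4
  item 5: 2
  item 6: 4
Sum = 1 + 3 + 0 + 4 + 2 + 4 = 14

14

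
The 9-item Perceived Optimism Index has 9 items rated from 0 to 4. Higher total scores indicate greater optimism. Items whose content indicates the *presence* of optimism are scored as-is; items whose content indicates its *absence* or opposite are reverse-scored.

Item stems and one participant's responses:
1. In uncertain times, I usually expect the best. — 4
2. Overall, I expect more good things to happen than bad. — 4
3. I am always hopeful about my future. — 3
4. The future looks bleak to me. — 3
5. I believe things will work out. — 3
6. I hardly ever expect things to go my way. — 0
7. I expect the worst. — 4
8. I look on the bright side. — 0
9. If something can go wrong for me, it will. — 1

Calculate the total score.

Items 4, 6, 7, 9 describe the absence/opposite of optimism → reverse-score.
reverse-coded value = 4 − response.
  item 1: 4
  item 2: 4
  item 3: 3
  item 4: 4 − 3 = 1
  item 5: 3
  item 6: 4 − 0 = 4
  item 7: 4 − 4 = 0
  item 8: 0
  item 9: 4 − 1 = 3
Total = 4 + 4 + 3 + 1 + 3 + 4 + 0 + 0 + 3 = 22

22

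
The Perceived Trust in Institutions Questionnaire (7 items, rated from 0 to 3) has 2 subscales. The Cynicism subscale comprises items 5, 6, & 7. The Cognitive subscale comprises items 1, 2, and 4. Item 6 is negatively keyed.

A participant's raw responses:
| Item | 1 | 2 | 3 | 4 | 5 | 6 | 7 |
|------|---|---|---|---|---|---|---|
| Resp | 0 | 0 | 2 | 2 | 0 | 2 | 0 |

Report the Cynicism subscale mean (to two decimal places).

0.33

Cynicism items: 5, 6, 7.
Of these, item 6 is negatively keyed; on a 0–3 scale, reversed = 3 − raw.
  item 5: 0
  item 6: 3 − 2 = 1
  item 7: 0
Sum = 0 + 1 + 0 = 1
Mean = 1 / 3 = 0.33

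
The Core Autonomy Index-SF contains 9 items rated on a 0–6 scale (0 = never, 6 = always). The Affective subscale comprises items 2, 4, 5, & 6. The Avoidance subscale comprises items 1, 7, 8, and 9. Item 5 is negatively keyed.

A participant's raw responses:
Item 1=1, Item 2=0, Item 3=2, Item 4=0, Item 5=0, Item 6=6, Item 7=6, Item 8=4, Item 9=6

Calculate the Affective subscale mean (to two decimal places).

3.00

Affective items: 2, 4, 5, 6.
Of these, item 5 is negatively keyed; reversed = (0+6) − raw = 6 − raw.
  item 2: 0
  item 4: 0
  item 5: 6 − 0 = 6
  item 6: 6
Sum = 0 + 0 + 6 + 6 = 12
Mean = 12 / 4 = 3.00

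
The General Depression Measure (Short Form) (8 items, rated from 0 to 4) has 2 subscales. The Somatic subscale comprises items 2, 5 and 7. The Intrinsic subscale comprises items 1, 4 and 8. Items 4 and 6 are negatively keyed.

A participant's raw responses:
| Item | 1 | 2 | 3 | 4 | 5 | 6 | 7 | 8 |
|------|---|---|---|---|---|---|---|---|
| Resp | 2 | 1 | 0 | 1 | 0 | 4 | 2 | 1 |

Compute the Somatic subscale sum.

Somatic items: 2, 5, 7.
  item 2: 1
  item 5: 0
  item 7: 2
Sum = 1 + 0 + 2 = 3

3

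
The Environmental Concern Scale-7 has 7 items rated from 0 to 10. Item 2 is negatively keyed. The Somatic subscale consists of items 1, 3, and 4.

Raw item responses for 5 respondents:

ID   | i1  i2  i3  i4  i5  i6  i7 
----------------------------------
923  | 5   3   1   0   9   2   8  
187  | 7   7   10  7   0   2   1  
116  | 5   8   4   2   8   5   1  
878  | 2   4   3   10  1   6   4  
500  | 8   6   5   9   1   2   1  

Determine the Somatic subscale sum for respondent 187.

24

Respondent 187 raw: 7, 7, 10, 7, 0, 2, 1.
Somatic items: 1, 3, 4.
Reverse-coded (reversed = (0+10) − raw = 10 − raw):
  item 1: 7
  item 3: 10
  item 4: 7
Sum = 7 + 10 + 7 = 24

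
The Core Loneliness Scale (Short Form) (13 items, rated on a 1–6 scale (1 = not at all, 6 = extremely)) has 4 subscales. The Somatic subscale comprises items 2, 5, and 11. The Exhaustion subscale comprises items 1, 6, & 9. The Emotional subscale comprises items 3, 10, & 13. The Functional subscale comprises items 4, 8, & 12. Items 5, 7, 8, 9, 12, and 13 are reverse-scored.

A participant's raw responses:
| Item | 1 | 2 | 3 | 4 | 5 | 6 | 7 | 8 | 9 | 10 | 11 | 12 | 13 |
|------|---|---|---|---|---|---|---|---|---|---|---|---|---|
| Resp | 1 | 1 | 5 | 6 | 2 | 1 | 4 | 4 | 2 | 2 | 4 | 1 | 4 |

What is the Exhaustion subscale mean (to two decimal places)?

2.33

Exhaustion items: 1, 6, 9.
Of these, item 9 is reverse-scored; reversed = (1+6) − raw = 7 − raw.
  item 1: 1
  item 6: 1
  item 9: 7 − 2 = 5
Sum = 1 + 1 + 5 = 7
Mean = 7 / 3 = 2.33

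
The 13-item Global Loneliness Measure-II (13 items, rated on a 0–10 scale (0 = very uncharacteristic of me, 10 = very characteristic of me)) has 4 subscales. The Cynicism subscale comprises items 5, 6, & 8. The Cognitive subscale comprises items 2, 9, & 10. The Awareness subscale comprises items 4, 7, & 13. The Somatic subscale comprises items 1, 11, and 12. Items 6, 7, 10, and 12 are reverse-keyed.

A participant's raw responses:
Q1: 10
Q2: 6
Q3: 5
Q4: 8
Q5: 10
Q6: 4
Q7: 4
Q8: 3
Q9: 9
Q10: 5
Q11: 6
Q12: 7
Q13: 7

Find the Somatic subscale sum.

19

Somatic items: 1, 11, 12.
Of these, item 12 is reverse-keyed; reverse-coded value = 10 − response.
  item 1: 10
  item 11: 6
  item 12: 10 − 7 = 3
Sum = 10 + 6 + 3 = 19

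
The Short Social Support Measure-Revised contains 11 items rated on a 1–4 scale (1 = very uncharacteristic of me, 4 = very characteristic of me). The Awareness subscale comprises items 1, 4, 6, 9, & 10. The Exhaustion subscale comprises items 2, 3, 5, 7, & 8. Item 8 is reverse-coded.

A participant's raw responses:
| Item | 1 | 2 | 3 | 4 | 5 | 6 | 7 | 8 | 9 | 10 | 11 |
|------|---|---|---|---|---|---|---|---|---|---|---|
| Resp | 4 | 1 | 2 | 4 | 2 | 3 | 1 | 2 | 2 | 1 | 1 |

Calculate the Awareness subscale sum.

14

Awareness items: 1, 4, 6, 9, 10.
  item 1: 4
  item 4: 4
  item 6: 3
  item 9: 2
  item 10: 1
Sum = 4 + 4 + 3 + 2 + 1 = 14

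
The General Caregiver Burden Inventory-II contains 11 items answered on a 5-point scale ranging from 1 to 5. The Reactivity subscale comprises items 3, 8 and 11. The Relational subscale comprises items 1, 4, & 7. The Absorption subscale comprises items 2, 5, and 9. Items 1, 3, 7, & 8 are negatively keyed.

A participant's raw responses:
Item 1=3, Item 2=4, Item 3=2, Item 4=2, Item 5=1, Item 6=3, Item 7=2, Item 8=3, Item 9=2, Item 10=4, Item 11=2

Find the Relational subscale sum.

Relational items: 1, 4, 7.
Of these, items 1 and 7 are negatively keyed; reversed = (1+5) − raw = 6 − raw.
  item 1: 6 − 3 = 3
  item 4: 2
  item 7: 6 − 2 = 4
Sum = 3 + 2 + 4 = 9

9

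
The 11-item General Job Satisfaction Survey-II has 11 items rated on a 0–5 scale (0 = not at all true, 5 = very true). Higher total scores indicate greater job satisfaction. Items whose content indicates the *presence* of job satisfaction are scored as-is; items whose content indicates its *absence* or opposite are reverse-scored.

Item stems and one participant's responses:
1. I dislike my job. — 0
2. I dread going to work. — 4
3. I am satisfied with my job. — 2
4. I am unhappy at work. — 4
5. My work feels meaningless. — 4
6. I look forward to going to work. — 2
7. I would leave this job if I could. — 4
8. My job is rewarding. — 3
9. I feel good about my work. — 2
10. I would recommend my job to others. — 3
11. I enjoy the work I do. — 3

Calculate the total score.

24

Items 1, 2, 4, 5, 7 describe the absence/opposite of job satisfaction → reverse-score.
on a 0–5 scale, reversed = 5 − raw.
  item 1: 5 − 0 = 5
  item 2: 5 − 4 = 1
  item 3: 2
  item 4: 5 − 4 = 1
  item 5: 5 − 4 = 1
  item 6: 2
  item 7: 5 − 4 = 1
  item 8: 3
  item 9: 2
  item 10: 3
  item 11: 3
Total = 5 + 1 + 2 + 1 + 1 + 2 + 1 + 3 + 2 + 3 + 3 = 24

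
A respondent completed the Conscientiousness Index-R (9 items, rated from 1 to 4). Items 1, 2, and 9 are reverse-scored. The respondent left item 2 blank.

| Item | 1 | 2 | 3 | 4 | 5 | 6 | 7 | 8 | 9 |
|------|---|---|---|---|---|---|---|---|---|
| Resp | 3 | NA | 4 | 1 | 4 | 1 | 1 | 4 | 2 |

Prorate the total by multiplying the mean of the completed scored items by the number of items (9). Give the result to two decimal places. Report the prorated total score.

Reverse-coded (on a 1–4 scale, reversed = 5 − raw):
  item 1: 5 − 3 = 2
  item 9: 5 − 2 = 3
Completed scored items (8 of 9): 2, 4, 1, 4, 1, 1, 4, 3; sum = 20.
Person mean = 20 / 8 ≈ 2.5000
Prorated total = (20 / 8) × 9 = 22.50 (to 2 dp)

22.50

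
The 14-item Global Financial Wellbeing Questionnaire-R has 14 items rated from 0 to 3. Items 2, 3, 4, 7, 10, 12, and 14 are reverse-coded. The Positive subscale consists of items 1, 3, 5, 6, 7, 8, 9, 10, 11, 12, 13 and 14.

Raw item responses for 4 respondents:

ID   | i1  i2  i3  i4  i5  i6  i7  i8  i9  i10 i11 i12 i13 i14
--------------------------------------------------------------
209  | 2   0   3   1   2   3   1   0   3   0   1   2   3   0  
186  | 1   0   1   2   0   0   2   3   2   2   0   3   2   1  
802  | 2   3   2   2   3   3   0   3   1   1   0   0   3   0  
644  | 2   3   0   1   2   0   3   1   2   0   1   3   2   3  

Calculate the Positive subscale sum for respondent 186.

Respondent 186 raw: 1, 0, 1, 2, 0, 0, 2, 3, 2, 2, 0, 3, 2, 1.
Positive items: 1, 3, 5, 6, 7, 8, 9, 10, 11, 12, 13, 14.
Reverse-coded (on a 0–3 scale, reversed = 3 − raw):
  item 1: 1
  item 3: 3 − 1 = 2
  item 5: 0
  item 6: 0
  item 7: 3 − 2 = 1
  item 8: 3
  item 9: 2
  item 10: 3 − 2 = 1
  item 11: 0
  item 12: 3 − 3 = 0
  item 13: 2
  item 14: 3 − 1 = 2
Sum = 1 + 2 + 0 + 0 + 1 + 3 + 2 + 1 + 0 + 0 + 2 + 2 = 14

14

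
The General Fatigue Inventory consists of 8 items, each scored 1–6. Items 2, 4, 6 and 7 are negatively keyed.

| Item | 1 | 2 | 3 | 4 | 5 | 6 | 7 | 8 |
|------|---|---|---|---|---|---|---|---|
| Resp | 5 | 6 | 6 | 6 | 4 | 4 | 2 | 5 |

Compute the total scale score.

Reversing items 2, 4, 6, and 7 with 7 − raw:
Total = 5 + (7−6) + 6 + (7−6) + 4 + (7−4) + (7−2) + 5
      = 5 + 1 + 6 + 1 + 4 + 3 + 5 + 5 = 30

30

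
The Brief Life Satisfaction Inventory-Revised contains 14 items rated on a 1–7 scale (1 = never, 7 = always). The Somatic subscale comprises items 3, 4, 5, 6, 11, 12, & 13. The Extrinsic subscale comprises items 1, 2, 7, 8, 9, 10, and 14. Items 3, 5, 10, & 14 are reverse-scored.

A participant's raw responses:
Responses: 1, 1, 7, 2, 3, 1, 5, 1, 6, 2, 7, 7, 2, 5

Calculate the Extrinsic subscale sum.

23

Extrinsic items: 1, 2, 7, 8, 9, 10, 14.
Of these, items 10 & 14 are reverse-scored; on a 1–7 scale, reversed = 8 − raw.
  item 1: 1
  item 2: 1
  item 7: 5
  item 8: 1
  item 9: 6
  item 10: 8 − 2 = 6
  item 14: 8 − 5 = 3
Sum = 1 + 1 + 5 + 1 + 6 + 6 + 3 = 23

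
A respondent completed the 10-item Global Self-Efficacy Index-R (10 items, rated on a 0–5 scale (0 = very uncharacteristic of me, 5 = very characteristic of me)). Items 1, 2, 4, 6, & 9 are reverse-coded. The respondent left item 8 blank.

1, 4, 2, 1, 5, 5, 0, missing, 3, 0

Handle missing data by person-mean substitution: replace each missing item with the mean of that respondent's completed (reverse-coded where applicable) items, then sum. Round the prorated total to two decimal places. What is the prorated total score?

20.00

Reverse-coded (on a 0–5 scale, reversed = 5 − raw):
  item 1: 5 − 1 = 4
  item 2: 5 − 4 = 1
  item 4: 5 − 1 = 4
  item 6: 5 − 5 = 0
  item 9: 5 − 3 = 2
Completed scored items (9 of 10): 4, 1, 2, 4, 5, 0, 0, 2, 0; sum = 18.
Person mean = 18 / 9 ≈ 2.0000
Prorated total = (18 / 9) × 10 = 20.00 (to 2 dp)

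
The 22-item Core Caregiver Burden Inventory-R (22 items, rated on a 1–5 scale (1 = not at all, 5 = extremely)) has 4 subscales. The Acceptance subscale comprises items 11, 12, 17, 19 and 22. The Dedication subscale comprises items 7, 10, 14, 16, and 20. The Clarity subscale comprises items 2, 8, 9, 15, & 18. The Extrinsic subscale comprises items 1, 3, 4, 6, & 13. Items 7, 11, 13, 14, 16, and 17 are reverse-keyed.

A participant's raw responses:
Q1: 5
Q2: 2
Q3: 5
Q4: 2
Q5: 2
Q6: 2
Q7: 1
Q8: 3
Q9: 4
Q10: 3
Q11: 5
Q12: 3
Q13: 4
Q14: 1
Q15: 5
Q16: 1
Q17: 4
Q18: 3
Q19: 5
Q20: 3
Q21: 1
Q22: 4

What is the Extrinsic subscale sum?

16

Extrinsic items: 1, 3, 4, 6, 13.
Of these, item 13 is reverse-keyed; on a 1–5 scale, reversed = 6 − raw.
  item 1: 5
  item 3: 5
  item 4: 2
  item 6: 2
  item 13: 6 − 4 = 2
Sum = 5 + 5 + 2 + 2 + 2 = 16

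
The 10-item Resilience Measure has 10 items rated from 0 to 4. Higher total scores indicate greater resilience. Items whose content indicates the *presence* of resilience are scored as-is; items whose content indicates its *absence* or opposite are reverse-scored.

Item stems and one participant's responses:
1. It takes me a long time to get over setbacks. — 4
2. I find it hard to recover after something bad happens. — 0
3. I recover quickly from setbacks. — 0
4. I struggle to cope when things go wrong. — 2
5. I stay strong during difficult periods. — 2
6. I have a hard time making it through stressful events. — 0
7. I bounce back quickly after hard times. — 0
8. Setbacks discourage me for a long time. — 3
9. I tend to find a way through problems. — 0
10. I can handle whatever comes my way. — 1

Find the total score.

Items 1, 2, 4, 6, 8 describe the absence/opposite of resilience → reverse-score.
on a 0–4 scale, reversed = 4 − raw.
  item 1: 4 − 4 = 0
  item 2: 4 − 0 = 4
  item 3: 0
  item 4: 4 − 2 = 2
  item 5: 2
  item 6: 4 − 0 = 4
  item 7: 0
  item 8: 4 − 3 = 1
  item 9: 0
  item 10: 1
Total = 0 + 4 + 0 + 2 + 2 + 4 + 0 + 1 + 0 + 1 = 14

14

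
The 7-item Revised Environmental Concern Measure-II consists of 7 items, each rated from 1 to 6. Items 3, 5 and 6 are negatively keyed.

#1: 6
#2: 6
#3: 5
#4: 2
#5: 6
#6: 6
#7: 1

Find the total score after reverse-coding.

Raw sum = 32. Negatively keyed items: 3, 5, 6; their raw sum = 17.
Each reversal replaces raw with 7 − raw, changing the total by 7 − 2·raw per item.
Total = 32 + 3·7 − 2·17 = 32 + 21 − 34 = 19

19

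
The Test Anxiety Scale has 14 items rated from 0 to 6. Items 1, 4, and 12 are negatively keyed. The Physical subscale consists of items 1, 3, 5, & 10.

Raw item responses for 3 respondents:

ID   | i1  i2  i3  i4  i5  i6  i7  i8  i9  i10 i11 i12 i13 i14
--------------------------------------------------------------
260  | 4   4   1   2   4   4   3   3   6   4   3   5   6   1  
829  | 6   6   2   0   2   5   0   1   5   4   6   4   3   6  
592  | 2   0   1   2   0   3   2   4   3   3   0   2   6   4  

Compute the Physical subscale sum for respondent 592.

Respondent 592 raw: 2, 0, 1, 2, 0, 3, 2, 4, 3, 3, 0, 2, 6, 4.
Physical items: 1, 3, 5, 10.
Reverse-coded (reversed = (0+6) − raw = 6 − raw):
  item 1: 6 − 2 = 4
  item 3: 1
  item 5: 0
  item 10: 3
Sum = 4 + 1 + 0 + 3 = 8

8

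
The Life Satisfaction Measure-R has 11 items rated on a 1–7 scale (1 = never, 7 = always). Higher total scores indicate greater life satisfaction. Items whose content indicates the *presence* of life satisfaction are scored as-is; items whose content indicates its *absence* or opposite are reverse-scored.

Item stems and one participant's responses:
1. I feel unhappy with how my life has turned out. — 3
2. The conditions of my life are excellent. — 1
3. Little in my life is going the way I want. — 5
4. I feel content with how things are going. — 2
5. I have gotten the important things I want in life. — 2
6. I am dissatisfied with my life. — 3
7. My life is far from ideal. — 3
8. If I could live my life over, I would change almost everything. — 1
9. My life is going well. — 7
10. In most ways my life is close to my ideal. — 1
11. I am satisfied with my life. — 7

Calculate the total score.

Items 1, 3, 6, 7, 8 describe the absence/opposite of life satisfaction → reverse-score.
on a 1–7 scale, reversed = 8 − raw.
  item 1: 8 − 3 = 5
  item 2: 1
  item 3: 8 − 5 = 3
  item 4: 2
  item 5: 2
  item 6: 8 − 3 = 5
  item 7: 8 − 3 = 5
  item 8: 8 − 1 = 7
  item 9: 7
  item 10: 1
  item 11: 7
Total = 5 + 1 + 3 + 2 + 2 + 5 + 5 + 7 + 7 + 1 + 7 = 45

45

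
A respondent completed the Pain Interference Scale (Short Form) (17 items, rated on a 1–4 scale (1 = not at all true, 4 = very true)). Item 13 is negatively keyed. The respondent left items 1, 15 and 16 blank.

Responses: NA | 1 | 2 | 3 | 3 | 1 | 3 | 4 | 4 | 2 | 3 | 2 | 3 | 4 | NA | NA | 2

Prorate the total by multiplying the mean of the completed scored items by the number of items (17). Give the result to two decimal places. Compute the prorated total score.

43.71

Reverse-coded (on a 1–4 scale, reversed = 5 − raw):
  item 13: 5 − 3 = 2
Completed scored items (14 of 17): 1, 2, 3, 3, 1, 3, 4, 4, 2, 3, 2, 2, 4, 2; sum = 36.
Person mean = 36 / 14 ≈ 2.5714
Prorated total = (36 / 14) × 17 = 43.71 (to 2 dp)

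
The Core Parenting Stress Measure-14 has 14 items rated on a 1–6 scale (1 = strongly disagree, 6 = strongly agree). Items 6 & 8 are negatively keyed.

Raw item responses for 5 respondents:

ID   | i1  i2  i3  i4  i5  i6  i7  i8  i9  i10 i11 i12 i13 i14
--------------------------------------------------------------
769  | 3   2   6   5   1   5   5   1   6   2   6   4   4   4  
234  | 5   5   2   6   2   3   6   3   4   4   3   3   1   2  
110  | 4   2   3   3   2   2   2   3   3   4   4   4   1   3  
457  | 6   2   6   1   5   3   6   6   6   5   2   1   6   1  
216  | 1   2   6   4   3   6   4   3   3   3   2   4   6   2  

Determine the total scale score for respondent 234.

51

Respondent 234 raw: 5, 5, 2, 6, 2, 3, 6, 3, 4, 4, 3, 3, 1, 2.
Reverse-coded (reverse-coded value = 7 − response):
  item 1: 5
  item 2: 5
  item 3: 2
  item 4: 6
  item 5: 2
  item 6: 7 − 3 = 4
  item 7: 6
  item 8: 7 − 3 = 4
  item 9: 4
  item 10: 4
  item 11: 3
  item 12: 3
  item 13: 1
  item 14: 2
Sum = 5 + 5 + 2 + 6 + 2 + 4 + 6 + 4 + 4 + 4 + 3 + 3 + 1 + 2 = 51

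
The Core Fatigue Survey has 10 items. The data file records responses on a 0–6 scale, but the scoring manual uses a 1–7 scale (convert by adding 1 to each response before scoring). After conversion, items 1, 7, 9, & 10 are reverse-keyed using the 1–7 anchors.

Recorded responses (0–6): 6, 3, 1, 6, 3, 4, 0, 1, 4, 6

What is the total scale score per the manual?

36

Convert to 1–7: 7, 4, 2, 7, 4, 5, 1, 2, 5, 7
Reverse-coded (reverse-coded value = 8 − response):
  item 1: 8 − 7 = 1
  item 7: 8 − 1 = 7
  item 9: 8 − 5 = 3
  item 10: 8 − 7 = 1
Scored: 1, 4, 2, 7, 4, 5, 7, 2, 3, 1
Total = 36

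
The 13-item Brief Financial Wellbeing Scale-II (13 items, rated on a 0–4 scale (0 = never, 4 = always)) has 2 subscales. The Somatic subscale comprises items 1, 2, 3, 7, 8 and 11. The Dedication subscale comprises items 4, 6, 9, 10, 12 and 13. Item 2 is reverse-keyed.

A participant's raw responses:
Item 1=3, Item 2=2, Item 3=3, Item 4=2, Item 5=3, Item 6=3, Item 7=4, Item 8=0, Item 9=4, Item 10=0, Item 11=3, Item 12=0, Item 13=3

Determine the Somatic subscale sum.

Somatic items: 1, 2, 3, 7, 8, 11.
Of these, item 2 is reverse-keyed; reverse-coded value = 4 − response.
  item 1: 3
  item 2: 4 − 2 = 2
  item 3: 3
  item 7: 4
  item 8: 0
  item 11: 3
Sum = 3 + 2 + 3 + 4 + 0 + 3 = 15

15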